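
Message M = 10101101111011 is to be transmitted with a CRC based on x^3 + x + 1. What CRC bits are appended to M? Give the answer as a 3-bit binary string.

Append 3 zeros: 10101101111011000. Divide by 1011 (XOR where the leading bit is 1):
  pos 0: 1010 XOR 1011 = 0001
  pos 3: 1110 XOR 1011 = 0101
  pos 4: 1011 XOR 1011 = 0000
  pos 8: 1110 XOR 1011 = 0101
  pos 9: 1011 XOR 1011 = 0000
  pos 13: 1000 XOR 1011 = 0011
Remainder (last 3 bits) = 011. This is the CRC / FCS.

011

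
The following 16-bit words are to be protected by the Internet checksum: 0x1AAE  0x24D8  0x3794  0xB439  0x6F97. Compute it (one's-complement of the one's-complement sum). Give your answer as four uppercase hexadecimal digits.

6514

One's-complement addition (fold any carry out of bit 15 back into bit 0):
  0x1AAE + 0x24D8 = 0x03F86
  0x3F86 + 0x3794 = 0x0771A
  0x771A + 0xB439 = 0x12B53 → wrap carry → 0x2B54
  0x2B54 + 0x6F97 = 0x09AEB
One's-complement sum = 0x9AEB.
Checksum = ~0x9AEB & 0xFFFF = 0x6514.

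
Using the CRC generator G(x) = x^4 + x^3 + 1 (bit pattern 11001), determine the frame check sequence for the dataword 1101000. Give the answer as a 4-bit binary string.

1000

Append 4 zeros: 11010000000. Divide by 11001 (XOR where the leading bit is 1):
  pos 0: 11010 XOR 11001 = 00011
  pos 3: 11000 XOR 11001 = 00001
Remainder (last 4 bits) = 1000. This is the CRC / FCS.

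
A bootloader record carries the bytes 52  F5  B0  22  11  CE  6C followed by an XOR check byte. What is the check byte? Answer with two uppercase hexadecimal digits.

86

XOR the bytes together:
  start with 0x52
  0x52 ⊕ 0xF5 = 0xA7
  0xA7 ⊕ 0xB0 = 0x17
  0x17 ⊕ 0x22 = 0x35
  0x35 ⊕ 0x11 = 0x24
  0x24 ⊕ 0xCE = 0xEA
  0xEA ⊕ 0x6C = 0x86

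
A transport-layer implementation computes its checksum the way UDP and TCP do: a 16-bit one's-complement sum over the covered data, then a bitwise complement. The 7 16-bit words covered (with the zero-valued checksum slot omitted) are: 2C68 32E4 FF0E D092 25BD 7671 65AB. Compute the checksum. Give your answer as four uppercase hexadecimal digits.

CF37

One's-complement addition (fold any carry out of bit 15 back into bit 0):
  0x2C68 + 0x32E4 = 0x05F4C
  0x5F4C + 0xFF0E = 0x15E5A → wrap carry → 0x5E5B
  0x5E5B + 0xD092 = 0x12EED → wrap carry → 0x2EEE
  0x2EEE + 0x25BD = 0x054AB
  0x54AB + 0x7671 = 0x0CB1C
  0xCB1C + 0x65AB = 0x130C7 → wrap carry → 0x30C8
One's-complement sum = 0x30C8.
Checksum = ~0x30C8 & 0xFFFF = 0xCF37.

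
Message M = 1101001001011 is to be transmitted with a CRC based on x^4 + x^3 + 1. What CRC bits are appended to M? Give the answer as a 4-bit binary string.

Append 4 zeros: 11010010010110000. Divide by 11001 (XOR where the leading bit is 1):
  pos 0: 11010 XOR 11001 = 00011
  pos 3: 11010 XOR 11001 = 00011
  pos 6: 11010 XOR 11001 = 00011
  pos 9: 11110 XOR 11001 = 00111
  pos 11: 11100 XOR 11001 = 00101
Remainder (last 4 bits) = 1010. This is the CRC / FCS.

1010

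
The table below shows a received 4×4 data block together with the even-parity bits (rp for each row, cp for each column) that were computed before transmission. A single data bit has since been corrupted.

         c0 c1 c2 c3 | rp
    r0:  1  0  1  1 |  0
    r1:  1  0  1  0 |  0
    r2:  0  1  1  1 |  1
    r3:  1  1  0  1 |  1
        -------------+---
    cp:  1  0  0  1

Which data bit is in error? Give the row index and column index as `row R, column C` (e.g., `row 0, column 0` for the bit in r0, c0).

Recompute each row's even parity and compare to rp:
  r0: data parity 1, sent rp 0 → mismatch
  r1: data parity 0, sent rp 0 → ok
  r2: data parity 1, sent rp 1 → ok
  r3: data parity 1, sent rp 1 → ok
Recompute each column's even parity and compare to cp:
  c0: data parity 1, sent cp 1 → ok
  c1: data parity 0, sent cp 0 → ok
  c2: data parity 1, sent cp 0 → mismatch
  c3: data parity 1, sent cp 1 → ok
Exactly one row (r0) and one column (c2) fail → the flipped bit is at their intersection.

row 0, column 2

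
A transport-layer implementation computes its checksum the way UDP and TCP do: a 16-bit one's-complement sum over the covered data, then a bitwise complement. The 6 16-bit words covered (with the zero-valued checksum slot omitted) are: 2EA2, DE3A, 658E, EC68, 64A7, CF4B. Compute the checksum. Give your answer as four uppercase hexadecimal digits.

6D38

One's-complement addition (fold any carry out of bit 15 back into bit 0):
  0x2EA2 + 0xDE3A = 0x10CDC → wrap carry → 0x0CDD
  0x0CDD + 0x658E = 0x0726B
  0x726B + 0xEC68 = 0x15ED3 → wrap carry → 0x5ED4
  0x5ED4 + 0x64A7 = 0x0C37B
  0xC37B + 0xCF4B = 0x192C6 → wrap carry → 0x92C7
One's-complement sum = 0x92C7.
Checksum = ~0x92C7 & 0xFFFF = 0x6D38.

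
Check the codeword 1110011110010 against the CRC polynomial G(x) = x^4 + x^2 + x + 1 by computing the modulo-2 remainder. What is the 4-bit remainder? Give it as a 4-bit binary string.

0000

Modulo-2 division of 1110011110010 by 10111:
  pos 0: 11100 XOR 10111 = 01011
  pos 1: 10111 XOR 10111 = 00000
  pos 6: 11100 XOR 10111 = 01011
  pos 7: 10111 XOR 10111 = 00000
Remainder = 0000 (zero — the frame passes the CRC check).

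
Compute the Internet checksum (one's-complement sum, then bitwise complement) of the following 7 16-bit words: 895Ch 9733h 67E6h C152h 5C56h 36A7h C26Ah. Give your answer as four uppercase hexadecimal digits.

One's-complement addition (fold any carry out of bit 15 back into bit 0):
  0x895C + 0x9733 = 0x1208F → wrap carry → 0x2090
  0x2090 + 0x67E6 = 0x08876
  0x8876 + 0xC152 = 0x149C8 → wrap carry → 0x49C9
  0x49C9 + 0x5C56 = 0x0A61F
  0xA61F + 0x36A7 = 0x0DCC6
  0xDCC6 + 0xC26A = 0x19F30 → wrap carry → 0x9F31
One's-complement sum = 0x9F31.
Checksum = ~0x9F31 & 0xFFFF = 0x60CE.

60CE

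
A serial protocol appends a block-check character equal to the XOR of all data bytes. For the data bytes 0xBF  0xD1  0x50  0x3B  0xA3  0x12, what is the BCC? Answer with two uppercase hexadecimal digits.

B4

XOR the bytes together:
  start with 0xBF
  0xBF ⊕ 0xD1 = 0x6E
  0x6E ⊕ 0x50 = 0x3E
  0x3E ⊕ 0x3B = 0x05
  0x05 ⊕ 0xA3 = 0xA6
  0xA6 ⊕ 0x12 = 0xB4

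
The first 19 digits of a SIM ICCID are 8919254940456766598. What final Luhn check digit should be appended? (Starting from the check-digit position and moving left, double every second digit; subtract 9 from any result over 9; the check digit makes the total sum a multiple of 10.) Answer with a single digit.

0

Partial digits right→left: 8 9 5 6 6 7 6 5 4 0 4 9 4 5 2 9 1 9 8
Double every second digit counting from the check-digit position (so the 1st, 3rd, 5th, ... of the partial from the right).
  doubled (with −9 where >9): 7 1 3 3 8 8 8 4 2 7 → sum 51
  kept as-is: 9 6 7 5 0 9 5 9 9 → sum 59
Total = 51 + 59 = 110.
Check digit = (10 − (110 mod 10)) mod 10 = 0.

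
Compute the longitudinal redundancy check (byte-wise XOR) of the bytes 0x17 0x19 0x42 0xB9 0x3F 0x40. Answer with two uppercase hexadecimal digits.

8A

XOR the bytes together:
  start with 0x17
  0x17 ⊕ 0x19 = 0x0E
  0x0E ⊕ 0x42 = 0x4C
  0x4C ⊕ 0xB9 = 0xF5
  0xF5 ⊕ 0x3F = 0xCA
  0xCA ⊕ 0x40 = 0x8A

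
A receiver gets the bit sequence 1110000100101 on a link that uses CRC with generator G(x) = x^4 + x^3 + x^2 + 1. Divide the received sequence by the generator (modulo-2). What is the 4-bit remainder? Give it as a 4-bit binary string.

Modulo-2 division of 1110000100101 by 11101:
  pos 0: 11100 XOR 11101 = 00001
  pos 4: 10010 XOR 11101 = 01111
  pos 5: 11110 XOR 11101 = 00011
  pos 8: 11101 XOR 11101 = 00000
Remainder = 0000 (zero — the frame passes the CRC check).

0000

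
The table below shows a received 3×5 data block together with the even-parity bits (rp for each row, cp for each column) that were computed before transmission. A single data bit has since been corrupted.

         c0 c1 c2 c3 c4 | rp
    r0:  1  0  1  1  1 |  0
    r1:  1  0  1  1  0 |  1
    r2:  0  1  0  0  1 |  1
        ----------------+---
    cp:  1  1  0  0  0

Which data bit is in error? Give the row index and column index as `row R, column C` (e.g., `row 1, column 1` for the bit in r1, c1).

row 2, column 0

Recompute each row's even parity and compare to rp:
  r0: data parity 0, sent rp 0 → ok
  r1: data parity 1, sent rp 1 → ok
  r2: data parity 0, sent rp 1 → mismatch
Recompute each column's even parity and compare to cp:
  c0: data parity 0, sent cp 1 → mismatch
  c1: data parity 1, sent cp 1 → ok
  c2: data parity 0, sent cp 0 → ok
  c3: data parity 0, sent cp 0 → ok
  c4: data parity 0, sent cp 0 → ok
Exactly one row (r2) and one column (c0) fail → the flipped bit is at their intersection.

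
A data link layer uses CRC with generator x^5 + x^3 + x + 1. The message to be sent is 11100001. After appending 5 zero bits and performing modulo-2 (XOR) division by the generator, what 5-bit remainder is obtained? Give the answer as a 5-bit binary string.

Append 5 zeros: 1110000100000. Divide by 101011 (XOR where the leading bit is 1):
  pos 0: 111000 XOR 101011 = 010011
  pos 1: 100110 XOR 101011 = 001101
  pos 3: 110110 XOR 101011 = 011101
  pos 4: 111010 XOR 101011 = 010001
  pos 5: 100010 XOR 101011 = 001001
  pos 7: 100100 XOR 101011 = 001111
Remainder (last 5 bits) = 01111. This is the CRC / FCS.

01111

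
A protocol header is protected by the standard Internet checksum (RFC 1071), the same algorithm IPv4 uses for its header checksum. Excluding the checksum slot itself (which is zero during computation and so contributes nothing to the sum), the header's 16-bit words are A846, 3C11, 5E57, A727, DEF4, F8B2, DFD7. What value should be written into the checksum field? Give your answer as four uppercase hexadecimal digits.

5EA9

One's-complement addition (fold any carry out of bit 15 back into bit 0):
  0xA846 + 0x3C11 = 0x0E457
  0xE457 + 0x5E57 = 0x142AE → wrap carry → 0x42AF
  0x42AF + 0xA727 = 0x0E9D6
  0xE9D6 + 0xDEF4 = 0x1C8CA → wrap carry → 0xC8CB
  0xC8CB + 0xF8B2 = 0x1C17D → wrap carry → 0xC17E
  0xC17E + 0xDFD7 = 0x1A155 → wrap carry → 0xA156
One's-complement sum = 0xA156.
Checksum = ~0xA156 & 0xFFFF = 0x5EA9.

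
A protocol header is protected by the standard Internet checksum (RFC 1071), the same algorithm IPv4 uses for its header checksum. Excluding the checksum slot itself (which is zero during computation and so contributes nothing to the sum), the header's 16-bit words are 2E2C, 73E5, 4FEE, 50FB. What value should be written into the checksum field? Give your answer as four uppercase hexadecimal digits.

BD04

One's-complement addition (fold any carry out of bit 15 back into bit 0):
  0x2E2C + 0x73E5 = 0x0A211
  0xA211 + 0x4FEE = 0x0F1FF
  0xF1FF + 0x50FB = 0x142FA → wrap carry → 0x42FB
One's-complement sum = 0x42FB.
Checksum = ~0x42FB & 0xFFFF = 0xBD04.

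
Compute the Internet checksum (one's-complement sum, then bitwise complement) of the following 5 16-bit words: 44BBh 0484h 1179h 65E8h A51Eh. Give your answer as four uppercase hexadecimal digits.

9A40

One's-complement addition (fold any carry out of bit 15 back into bit 0):
  0x44BB + 0x0484 = 0x0493F
  0x493F + 0x1179 = 0x05AB8
  0x5AB8 + 0x65E8 = 0x0C0A0
  0xC0A0 + 0xA51E = 0x165BE → wrap carry → 0x65BF
One's-complement sum = 0x65BF.
Checksum = ~0x65BF & 0xFFFF = 0x9A40.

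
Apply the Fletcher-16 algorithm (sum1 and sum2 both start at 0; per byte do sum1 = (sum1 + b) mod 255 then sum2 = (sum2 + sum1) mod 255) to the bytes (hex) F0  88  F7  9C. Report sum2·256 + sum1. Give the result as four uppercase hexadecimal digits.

Running sums (mod 255):
  after byte 0 (F0): sum1=240, sum2=240
  after byte 1 (88): sum1=121, sum2=106
  after byte 2 (F7): sum1=113, sum2=219
  after byte 3 (9C): sum1=14, sum2=233
Checksum = sum2·256 + sum1 = 233·256 + 14 = 59662 = 0xE90E.

E90E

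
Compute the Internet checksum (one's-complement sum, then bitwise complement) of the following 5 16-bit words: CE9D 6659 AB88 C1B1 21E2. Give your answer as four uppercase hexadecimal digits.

One's-complement addition (fold any carry out of bit 15 back into bit 0):
  0xCE9D + 0x6659 = 0x134F6 → wrap carry → 0x34F7
  0x34F7 + 0xAB88 = 0x0E07F
  0xE07F + 0xC1B1 = 0x1A230 → wrap carry → 0xA231
  0xA231 + 0x21E2 = 0x0C413
One's-complement sum = 0xC413.
Checksum = ~0xC413 & 0xFFFF = 0x3BEC.

3BEC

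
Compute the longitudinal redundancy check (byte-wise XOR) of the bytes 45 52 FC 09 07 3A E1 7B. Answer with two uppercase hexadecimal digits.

45

XOR the bytes together:
  start with 0x45
  0x45 ⊕ 0x52 = 0x17
  0x17 ⊕ 0xFC = 0xEB
  0xEB ⊕ 0x09 = 0xE2
  0xE2 ⊕ 0x07 = 0xE5
  0xE5 ⊕ 0x3A = 0xDF
  0xDF ⊕ 0xE1 = 0x3E
  0x3E ⊕ 0x7B = 0x45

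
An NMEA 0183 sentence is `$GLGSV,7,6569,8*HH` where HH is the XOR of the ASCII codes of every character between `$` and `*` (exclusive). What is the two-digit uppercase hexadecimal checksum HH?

66

XOR the ASCII codes of the payload characters:
  'G' = 0x47 → acc = 0x47
  'L' = 0x4C → acc = 0x0B
  'G' = 0x47 → acc = 0x4C
  'S' = 0x53 → acc = 0x1F
  'V' = 0x56 → acc = 0x49
  ',' = 0x2C → acc = 0x65
  '7' = 0x37 → acc = 0x52
  ',' = 0x2C → acc = 0x7E
  '6' = 0x36 → acc = 0x48
  '5' = 0x35 → acc = 0x7D
  '6' = 0x36 → acc = 0x4B
  '9' = 0x39 → acc = 0x72
  ',' = 0x2C → acc = 0x5E
  '8' = 0x38 → acc = 0x66
Checksum = 0x66.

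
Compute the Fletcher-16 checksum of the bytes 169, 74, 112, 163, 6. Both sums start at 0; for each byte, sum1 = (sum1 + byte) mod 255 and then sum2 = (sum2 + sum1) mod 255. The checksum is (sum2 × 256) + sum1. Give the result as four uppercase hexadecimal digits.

Running sums (mod 255):
  after byte 0 (169): sum1=169, sum2=169
  after byte 1 (74): sum1=243, sum2=157
  after byte 2 (112): sum1=100, sum2=2
  after byte 3 (163): sum1=8, sum2=10
  after byte 4 (6): sum1=14, sum2=24
Checksum = sum2·256 + sum1 = 24·256 + 14 = 6158 = 0x180E.

180E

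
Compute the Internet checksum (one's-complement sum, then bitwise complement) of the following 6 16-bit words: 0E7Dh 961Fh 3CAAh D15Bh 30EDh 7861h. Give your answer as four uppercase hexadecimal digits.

A40E

One's-complement addition (fold any carry out of bit 15 back into bit 0):
  0x0E7D + 0x961F = 0x0A49C
  0xA49C + 0x3CAA = 0x0E146
  0xE146 + 0xD15B = 0x1B2A1 → wrap carry → 0xB2A2
  0xB2A2 + 0x30ED = 0x0E38F
  0xE38F + 0x7861 = 0x15BF0 → wrap carry → 0x5BF1
One's-complement sum = 0x5BF1.
Checksum = ~0x5BF1 & 0xFFFF = 0xA40E.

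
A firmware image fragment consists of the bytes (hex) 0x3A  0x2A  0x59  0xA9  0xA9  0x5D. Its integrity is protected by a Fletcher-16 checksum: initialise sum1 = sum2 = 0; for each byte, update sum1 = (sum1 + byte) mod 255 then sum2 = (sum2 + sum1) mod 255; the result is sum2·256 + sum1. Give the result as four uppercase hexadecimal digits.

Running sums (mod 255):
  after byte 0 (0x3A): sum1=58, sum2=58
  after byte 1 (0x2A): sum1=100, sum2=158
  after byte 2 (0x59): sum1=189, sum2=92
  after byte 3 (0xA9): sum1=103, sum2=195
  after byte 4 (0xA9): sum1=17, sum2=212
  after byte 5 (0x5D): sum1=110, sum2=67
Checksum = sum2·256 + sum1 = 67·256 + 110 = 17262 = 0x436E.

436E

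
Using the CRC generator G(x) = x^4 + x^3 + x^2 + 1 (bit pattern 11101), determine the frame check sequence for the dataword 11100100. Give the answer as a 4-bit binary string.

1111

Append 4 zeros: 111001000000. Divide by 11101 (XOR where the leading bit is 1):
  pos 0: 11100 XOR 11101 = 00001
  pos 4: 11000 XOR 11101 = 00101
  pos 6: 10100 XOR 11101 = 01001
  pos 7: 10010 XOR 11101 = 01111
Remainder (last 4 bits) = 1111. This is the CRC / FCS.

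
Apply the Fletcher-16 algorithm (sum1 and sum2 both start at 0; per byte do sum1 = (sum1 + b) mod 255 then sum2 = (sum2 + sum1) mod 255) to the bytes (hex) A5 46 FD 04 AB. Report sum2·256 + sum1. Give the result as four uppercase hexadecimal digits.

Running sums (mod 255):
  after byte 0 (A5): sum1=165, sum2=165
  after byte 1 (46): sum1=235, sum2=145
  after byte 2 (FD): sum1=233, sum2=123
  after byte 3 (04): sum1=237, sum2=105
  after byte 4 (AB): sum1=153, sum2=3
Checksum = sum2·256 + sum1 = 3·256 + 153 = 921 = 0x0399.

0399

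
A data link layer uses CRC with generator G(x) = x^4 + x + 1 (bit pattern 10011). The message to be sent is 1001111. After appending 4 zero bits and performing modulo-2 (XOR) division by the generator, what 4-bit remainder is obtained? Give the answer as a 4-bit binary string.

0101

Append 4 zeros: 10011110000. Divide by 10011 (XOR where the leading bit is 1):
  pos 0: 10011 XOR 10011 = 00000
  pos 5: 11000 XOR 10011 = 01011
  pos 6: 10110 XOR 10011 = 00101
Remainder (last 4 bits) = 0101. This is the CRC / FCS.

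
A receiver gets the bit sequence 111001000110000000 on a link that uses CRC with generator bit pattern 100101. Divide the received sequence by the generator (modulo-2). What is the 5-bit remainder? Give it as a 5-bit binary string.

Modulo-2 division of 111001000110000000 by 100101:
  pos 0: 111001 XOR 100101 = 011100
  pos 1: 111000 XOR 100101 = 011101
  pos 2: 111010 XOR 100101 = 011111
  pos 3: 111110 XOR 100101 = 011011
  pos 4: 110111 XOR 100101 = 010010
  pos 5: 100101 XOR 100101 = 000000
Remainder = 00000 (zero — the frame passes the CRC check).

00000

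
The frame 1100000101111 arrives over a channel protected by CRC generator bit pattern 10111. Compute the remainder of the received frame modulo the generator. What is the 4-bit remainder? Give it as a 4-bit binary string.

Modulo-2 division of 1100000101111 by 10111:
  pos 0: 11000 XOR 10111 = 01111
  pos 1: 11110 XOR 10111 = 01001
  pos 2: 10010 XOR 10111 = 00101
  pos 4: 10110 XOR 10111 = 00001
  pos 8: 11111 XOR 10111 = 01000
Remainder = 1000 (nonzero — an error is detected).

1000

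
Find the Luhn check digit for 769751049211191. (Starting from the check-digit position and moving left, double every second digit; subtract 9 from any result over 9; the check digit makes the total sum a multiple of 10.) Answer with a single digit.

0

Partial digits right→left: 1 9 1 1 1 2 9 4 0 1 5 7 9 6 7
Double every second digit counting from the check-digit position (so the 1st, 3rd, 5th, ... of the partial from the right).
  doubled (with −9 where >9): 2 2 2 9 0 1 9 5 → sum 30
  kept as-is: 9 1 2 4 1 7 6 → sum 30
Total = 30 + 30 = 60.
Check digit = (10 − (60 mod 10)) mod 10 = 0.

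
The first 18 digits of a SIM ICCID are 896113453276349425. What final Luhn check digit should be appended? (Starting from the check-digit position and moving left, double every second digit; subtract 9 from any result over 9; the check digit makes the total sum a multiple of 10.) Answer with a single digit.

Partial digits right→left: 5 2 4 9 4 3 6 7 2 3 5 4 3 1 1 6 9 8
Double every second digit counting from the check-digit position (so the 1st, 3rd, 5th, ... of the partial from the right).
  doubled (with −9 where >9): 1 8 8 3 4 1 6 2 9 → sum 42
  kept as-is: 2 9 3 7 3 4 1 6 8 → sum 43
Total = 42 + 43 = 85.
Check digit = (10 − (85 mod 10)) mod 10 = 5.

5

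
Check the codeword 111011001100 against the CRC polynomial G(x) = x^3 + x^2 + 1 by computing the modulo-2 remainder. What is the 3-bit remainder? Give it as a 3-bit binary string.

Modulo-2 division of 111011001100 by 1101:
  pos 0: 1110 XOR 1101 = 0011
  pos 2: 1111 XOR 1101 = 0010
  pos 4: 1000 XOR 1101 = 0101
  pos 5: 1011 XOR 1101 = 0110
  pos 6: 1101 XOR 1101 = 0000
Remainder = 000 (zero — the frame passes the CRC check).

000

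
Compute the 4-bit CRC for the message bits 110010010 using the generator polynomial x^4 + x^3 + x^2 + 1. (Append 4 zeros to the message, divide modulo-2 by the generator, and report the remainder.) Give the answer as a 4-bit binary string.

1111

Append 4 zeros: 1100100100000. Divide by 11101 (XOR where the leading bit is 1):
  pos 0: 11001 XOR 11101 = 00100
  pos 2: 10000 XOR 11101 = 01101
  pos 3: 11011 XOR 11101 = 00110
  pos 5: 11000 XOR 11101 = 00101
  pos 7: 10100 XOR 11101 = 01001
  pos 8: 10010 XOR 11101 = 01111
Remainder (last 4 bits) = 1111. This is the CRC / FCS.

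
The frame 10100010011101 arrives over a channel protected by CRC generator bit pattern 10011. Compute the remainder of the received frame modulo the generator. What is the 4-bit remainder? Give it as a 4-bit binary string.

0110

Modulo-2 division of 10100010011101 by 10011:
  pos 0: 10100 XOR 10011 = 00111
  pos 2: 11101 XOR 10011 = 01110
  pos 3: 11100 XOR 10011 = 01111
  pos 4: 11110 XOR 10011 = 01101
  pos 5: 11011 XOR 10011 = 01000
  pos 6: 10001 XOR 10011 = 00010
  pos 9: 10101 XOR 10011 = 00110
Remainder = 0110 (nonzero — an error is detected).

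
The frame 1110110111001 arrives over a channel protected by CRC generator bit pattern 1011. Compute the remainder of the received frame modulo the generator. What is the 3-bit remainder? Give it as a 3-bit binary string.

010

Modulo-2 division of 1110110111001 by 1011:
  pos 0: 1110 XOR 1011 = 0101
  pos 1: 1011 XOR 1011 = 0000
  pos 5: 1011 XOR 1011 = 0000
  pos 9: 1001 XOR 1011 = 0010
Remainder = 010 (nonzero — an error is detected).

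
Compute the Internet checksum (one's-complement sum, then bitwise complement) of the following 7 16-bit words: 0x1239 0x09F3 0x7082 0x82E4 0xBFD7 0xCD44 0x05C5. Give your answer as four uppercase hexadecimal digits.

One's-complement addition (fold any carry out of bit 15 back into bit 0):
  0x1239 + 0x09F3 = 0x01C2C
  0x1C2C + 0x7082 = 0x08CAE
  0x8CAE + 0x82E4 = 0x10F92 → wrap carry → 0x0F93
  0x0F93 + 0xBFD7 = 0x0CF6A
  0xCF6A + 0xCD44 = 0x19CAE → wrap carry → 0x9CAF
  0x9CAF + 0x05C5 = 0x0A274
One's-complement sum = 0xA274.
Checksum = ~0xA274 & 0xFFFF = 0x5D8B.

5D8B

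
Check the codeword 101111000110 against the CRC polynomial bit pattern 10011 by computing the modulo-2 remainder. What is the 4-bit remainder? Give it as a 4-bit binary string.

Modulo-2 division of 101111000110 by 10011:
  pos 0: 10111 XOR 10011 = 00100
  pos 2: 10010 XOR 10011 = 00001
  pos 6: 10011 XOR 10011 = 00000
Remainder = 0000 (zero — the frame passes the CRC check).

0000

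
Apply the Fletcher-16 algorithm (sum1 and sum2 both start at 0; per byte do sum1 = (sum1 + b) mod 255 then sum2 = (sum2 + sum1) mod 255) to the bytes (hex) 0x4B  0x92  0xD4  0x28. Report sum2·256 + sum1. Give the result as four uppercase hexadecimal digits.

B6DA

Running sums (mod 255):
  after byte 0 (0x4B): sum1=75, sum2=75
  after byte 1 (0x92): sum1=221, sum2=41
  after byte 2 (0xD4): sum1=178, sum2=219
  after byte 3 (0x28): sum1=218, sum2=182
Checksum = sum2·256 + sum1 = 182·256 + 218 = 46810 = 0xB6DA.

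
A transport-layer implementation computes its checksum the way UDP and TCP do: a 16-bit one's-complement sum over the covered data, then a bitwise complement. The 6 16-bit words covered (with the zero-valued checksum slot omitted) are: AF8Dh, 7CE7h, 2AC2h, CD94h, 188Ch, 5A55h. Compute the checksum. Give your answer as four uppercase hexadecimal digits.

One's-complement addition (fold any carry out of bit 15 back into bit 0):
  0xAF8D + 0x7CE7 = 0x12C74 → wrap carry → 0x2C75
  0x2C75 + 0x2AC2 = 0x05737
  0x5737 + 0xCD94 = 0x124CB → wrap carry → 0x24CC
  0x24CC + 0x188C = 0x03D58
  0x3D58 + 0x5A55 = 0x097AD
One's-complement sum = 0x97AD.
Checksum = ~0x97AD & 0xFFFF = 0x6852.

6852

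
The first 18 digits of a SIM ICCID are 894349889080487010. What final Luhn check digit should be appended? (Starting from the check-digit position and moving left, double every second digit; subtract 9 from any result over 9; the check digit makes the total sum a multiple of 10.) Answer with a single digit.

Partial digits right→left: 0 1 0 7 8 4 0 8 0 9 8 8 9 4 3 4 9 8
Double every second digit counting from the check-digit position (so the 1st, 3rd, 5th, ... of the partial from the right).
  doubled (with −9 where >9): 0 0 7 0 0 7 9 6 9 → sum 38
  kept as-is: 1 7 4 8 9 8 4 4 8 → sum 53
Total = 38 + 53 = 91.
Check digit = (10 − (91 mod 10)) mod 10 = 9.

9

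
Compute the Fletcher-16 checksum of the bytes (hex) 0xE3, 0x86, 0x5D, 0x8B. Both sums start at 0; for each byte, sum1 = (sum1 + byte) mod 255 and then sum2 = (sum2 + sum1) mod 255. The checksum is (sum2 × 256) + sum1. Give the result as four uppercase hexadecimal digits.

6953

Running sums (mod 255):
  after byte 0 (0xE3): sum1=227, sum2=227
  after byte 1 (0x86): sum1=106, sum2=78
  after byte 2 (0x5D): sum1=199, sum2=22
  after byte 3 (0x8B): sum1=83, sum2=105
Checksum = sum2·256 + sum1 = 105·256 + 83 = 26963 = 0x6953.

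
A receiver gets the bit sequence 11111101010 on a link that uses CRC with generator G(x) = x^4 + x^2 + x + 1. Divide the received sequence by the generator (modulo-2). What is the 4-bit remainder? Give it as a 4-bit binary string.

0000

Modulo-2 division of 11111101010 by 10111:
  pos 0: 11111 XOR 10111 = 01000
  pos 1: 10001 XOR 10111 = 00110
  pos 3: 11001 XOR 10111 = 01110
  pos 4: 11100 XOR 10111 = 01011
  pos 5: 10111 XOR 10111 = 00000
Remainder = 0000 (zero — the frame passes the CRC check).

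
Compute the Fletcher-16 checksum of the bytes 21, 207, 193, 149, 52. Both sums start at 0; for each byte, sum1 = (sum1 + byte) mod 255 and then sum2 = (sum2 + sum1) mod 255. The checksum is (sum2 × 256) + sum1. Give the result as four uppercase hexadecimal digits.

Running sums (mod 255):
  after byte 0 (21): sum1=21, sum2=21
  after byte 1 (207): sum1=228, sum2=249
  after byte 2 (193): sum1=166, sum2=160
  after byte 3 (149): sum1=60, sum2=220
  after byte 4 (52): sum1=112, sum2=77
Checksum = sum2·256 + sum1 = 77·256 + 112 = 19824 = 0x4D70.

4D70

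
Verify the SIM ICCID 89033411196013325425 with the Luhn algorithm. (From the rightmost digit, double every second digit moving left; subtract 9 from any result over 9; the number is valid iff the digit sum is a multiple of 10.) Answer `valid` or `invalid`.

invalid

From the right, keep odd positions and double even positions (subtract 9 from any doubled value over 9):
  doubled (positions 2,4,...): 4 1 6 2 3 2 2 6 0 7 → sum 33
  kept (positions 1,3,...): 5 4 2 3 0 9 1 4 3 9 → sum 40
Total = 73.
73 mod 10 = 3, so the number is invalid.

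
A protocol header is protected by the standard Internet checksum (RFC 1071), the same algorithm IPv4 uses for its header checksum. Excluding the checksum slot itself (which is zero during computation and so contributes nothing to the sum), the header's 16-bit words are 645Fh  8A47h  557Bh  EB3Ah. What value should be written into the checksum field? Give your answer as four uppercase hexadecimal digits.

D0A2

One's-complement addition (fold any carry out of bit 15 back into bit 0):
  0x645F + 0x8A47 = 0x0EEA6
  0xEEA6 + 0x557B = 0x14421 → wrap carry → 0x4422
  0x4422 + 0xEB3A = 0x12F5C → wrap carry → 0x2F5D
One's-complement sum = 0x2F5D.
Checksum = ~0x2F5D & 0xFFFF = 0xD0A2.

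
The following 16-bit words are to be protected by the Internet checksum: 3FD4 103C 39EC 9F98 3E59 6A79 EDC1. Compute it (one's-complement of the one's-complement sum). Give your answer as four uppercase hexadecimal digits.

One's-complement addition (fold any carry out of bit 15 back into bit 0):
  0x3FD4 + 0x103C = 0x05010
  0x5010 + 0x39EC = 0x089FC
  0x89FC + 0x9F98 = 0x12994 → wrap carry → 0x2995
  0x2995 + 0x3E59 = 0x067EE
  0x67EE + 0x6A79 = 0x0D267
  0xD267 + 0xEDC1 = 0x1C028 → wrap carry → 0xC029
One's-complement sum = 0xC029.
Checksum = ~0xC029 & 0xFFFF = 0x3FD6.

3FD6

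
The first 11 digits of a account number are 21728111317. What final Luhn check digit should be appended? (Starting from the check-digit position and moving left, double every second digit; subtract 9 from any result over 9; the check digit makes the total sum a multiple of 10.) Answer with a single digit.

Partial digits right→left: 7 1 3 1 1 1 8 2 7 1 2
Double every second digit counting from the check-digit position (so the 1st, 3rd, 5th, ... of the partial from the right).
  doubled (with −9 where >9): 5 6 2 7 5 4 → sum 29
  kept as-is: 1 1 1 2 1 → sum 6
Total = 29 + 6 = 35.
Check digit = (10 − (35 mod 10)) mod 10 = 5.

5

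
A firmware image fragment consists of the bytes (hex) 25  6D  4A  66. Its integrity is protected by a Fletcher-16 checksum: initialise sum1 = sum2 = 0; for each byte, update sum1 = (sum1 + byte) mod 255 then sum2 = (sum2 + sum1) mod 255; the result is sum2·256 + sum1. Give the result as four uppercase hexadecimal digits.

D743

Running sums (mod 255):
  after byte 0 (25): sum1=37, sum2=37
  after byte 1 (6D): sum1=146, sum2=183
  after byte 2 (4A): sum1=220, sum2=148
  after byte 3 (66): sum1=67, sum2=215
Checksum = sum2·256 + sum1 = 215·256 + 67 = 55107 = 0xD743.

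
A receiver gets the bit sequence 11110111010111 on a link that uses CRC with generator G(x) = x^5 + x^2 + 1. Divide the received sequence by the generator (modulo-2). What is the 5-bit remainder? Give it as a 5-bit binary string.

00000

Modulo-2 division of 11110111010111 by 100101:
  pos 0: 111101 XOR 100101 = 011000
  pos 1: 110001 XOR 100101 = 010100
  pos 2: 101001 XOR 100101 = 001100
  pos 4: 110001 XOR 100101 = 010100
  pos 5: 101000 XOR 100101 = 001101
  pos 7: 110111 XOR 100101 = 010010
  pos 8: 100101 XOR 100101 = 000000
Remainder = 00000 (zero — the frame passes the CRC check).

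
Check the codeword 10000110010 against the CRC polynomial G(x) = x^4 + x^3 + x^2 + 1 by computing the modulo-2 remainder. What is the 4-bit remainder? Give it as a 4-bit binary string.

0000

Modulo-2 division of 10000110010 by 11101:
  pos 0: 10000 XOR 11101 = 01101
  pos 1: 11011 XOR 11101 = 00110
  pos 3: 11010 XOR 11101 = 00111
  pos 5: 11101 XOR 11101 = 00000
Remainder = 0000 (zero — the frame passes the CRC check).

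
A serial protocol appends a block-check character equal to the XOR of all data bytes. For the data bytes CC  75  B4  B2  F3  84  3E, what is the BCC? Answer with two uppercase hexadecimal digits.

F6

XOR the bytes together:
  start with 0xCC
  0xCC ⊕ 0x75 = 0xB9
  0xB9 ⊕ 0xB4 = 0x0D
  0x0D ⊕ 0xB2 = 0xBF
  0xBF ⊕ 0xF3 = 0x4C
  0x4C ⊕ 0x84 = 0xC8
  0xC8 ⊕ 0x3E = 0xF6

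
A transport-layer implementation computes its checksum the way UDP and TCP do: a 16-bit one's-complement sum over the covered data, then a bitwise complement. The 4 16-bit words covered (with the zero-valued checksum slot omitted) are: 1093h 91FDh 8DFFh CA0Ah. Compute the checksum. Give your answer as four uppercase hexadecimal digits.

One's-complement addition (fold any carry out of bit 15 back into bit 0):
  0x1093 + 0x91FD = 0x0A290
  0xA290 + 0x8DFF = 0x1308F → wrap carry → 0x3090
  0x3090 + 0xCA0A = 0x0FA9A
One's-complement sum = 0xFA9A.
Checksum = ~0xFA9A & 0xFFFF = 0x0565.

0565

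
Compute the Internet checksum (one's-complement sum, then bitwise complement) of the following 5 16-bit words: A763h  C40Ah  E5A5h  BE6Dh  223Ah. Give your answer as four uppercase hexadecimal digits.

One's-complement addition (fold any carry out of bit 15 back into bit 0):
  0xA763 + 0xC40A = 0x16B6D → wrap carry → 0x6B6E
  0x6B6E + 0xE5A5 = 0x15113 → wrap carry → 0x5114
  0x5114 + 0xBE6D = 0x10F81 → wrap carry → 0x0F82
  0x0F82 + 0x223A = 0x031BC
One's-complement sum = 0x31BC.
Checksum = ~0x31BC & 0xFFFF = 0xCE43.

CE43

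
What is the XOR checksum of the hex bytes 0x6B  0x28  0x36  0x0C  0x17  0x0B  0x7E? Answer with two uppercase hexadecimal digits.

XOR the bytes together:
  start with 0x6B
  0x6B ⊕ 0x28 = 0x43
  0x43 ⊕ 0x36 = 0x75
  0x75 ⊕ 0x0C = 0x79
  0x79 ⊕ 0x17 = 0x6E
  0x6E ⊕ 0x0B = 0x65
  0x65 ⊕ 0x7E = 0x1B

1B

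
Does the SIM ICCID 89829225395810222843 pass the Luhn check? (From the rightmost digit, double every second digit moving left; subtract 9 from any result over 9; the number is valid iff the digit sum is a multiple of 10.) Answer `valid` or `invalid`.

From the right, keep odd positions and double even positions (subtract 9 from any doubled value over 9):
  doubled (positions 2,4,...): 8 4 4 2 1 6 4 9 7 7 → sum 52
  kept (positions 1,3,...): 3 8 2 0 8 9 5 2 2 9 → sum 48
Total = 100.
100 mod 10 = 0, so the number is valid.

valid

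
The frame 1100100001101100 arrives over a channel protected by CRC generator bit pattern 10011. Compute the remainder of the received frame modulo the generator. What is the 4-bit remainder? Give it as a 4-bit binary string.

Modulo-2 division of 1100100001101100 by 10011:
  pos 0: 11001 XOR 10011 = 01010
  pos 1: 10100 XOR 10011 = 00111
  pos 3: 11100 XOR 10011 = 01111
  pos 4: 11110 XOR 10011 = 01101
  pos 5: 11011 XOR 10011 = 01000
  pos 6: 10001 XOR 10011 = 00010
  pos 9: 10011 XOR 10011 = 00000
Remainder = 0000 (zero — the frame passes the CRC check).

0000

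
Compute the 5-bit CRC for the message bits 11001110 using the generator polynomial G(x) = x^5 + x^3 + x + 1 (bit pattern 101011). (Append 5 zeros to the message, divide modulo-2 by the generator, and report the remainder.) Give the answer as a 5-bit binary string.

Append 5 zeros: 1100111000000. Divide by 101011 (XOR where the leading bit is 1):
  pos 0: 110011 XOR 101011 = 011000
  pos 1: 110001 XOR 101011 = 011010
  pos 2: 110100 XOR 101011 = 011111
  pos 3: 111110 XOR 101011 = 010101
  pos 4: 101010 XOR 101011 = 000001
Remainder (last 5 bits) = 01000. This is the CRC / FCS.

01000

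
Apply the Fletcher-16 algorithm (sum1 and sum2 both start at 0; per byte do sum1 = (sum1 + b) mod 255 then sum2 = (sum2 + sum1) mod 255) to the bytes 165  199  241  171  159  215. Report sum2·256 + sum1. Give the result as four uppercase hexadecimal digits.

Running sums (mod 255):
  after byte 0 (165): sum1=165, sum2=165
  after byte 1 (199): sum1=109, sum2=19
  after byte 2 (241): sum1=95, sum2=114
  after byte 3 (171): sum1=11, sum2=125
  after byte 4 (159): sum1=170, sum2=40
  after byte 5 (215): sum1=130, sum2=170
Checksum = sum2·256 + sum1 = 170·256 + 130 = 43650 = 0xAA82.

AA82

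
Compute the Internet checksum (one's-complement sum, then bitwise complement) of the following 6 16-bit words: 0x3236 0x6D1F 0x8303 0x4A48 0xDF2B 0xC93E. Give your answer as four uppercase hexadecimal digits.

EAF3

One's-complement addition (fold any carry out of bit 15 back into bit 0):
  0x3236 + 0x6D1F = 0x09F55
  0x9F55 + 0x8303 = 0x12258 → wrap carry → 0x2259
  0x2259 + 0x4A48 = 0x06CA1
  0x6CA1 + 0xDF2B = 0x14BCC → wrap carry → 0x4BCD
  0x4BCD + 0xC93E = 0x1150B → wrap carry → 0x150C
One's-complement sum = 0x150C.
Checksum = ~0x150C & 0xFFFF = 0xEAF3.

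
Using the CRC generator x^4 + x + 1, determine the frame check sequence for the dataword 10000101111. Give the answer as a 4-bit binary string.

0001

Append 4 zeros: 100001011110000. Divide by 10011 (XOR where the leading bit is 1):
  pos 0: 10000 XOR 10011 = 00011
  pos 3: 11101 XOR 10011 = 01110
  pos 4: 11101 XOR 10011 = 01110
  pos 5: 11101 XOR 10011 = 01110
  pos 6: 11101 XOR 10011 = 01110
  pos 7: 11100 XOR 10011 = 01111
  pos 8: 11110 XOR 10011 = 01101
  pos 9: 11010 XOR 10011 = 01001
  pos 10: 10010 XOR 10011 = 00001
Remainder (last 4 bits) = 0001. This is the CRC / FCS.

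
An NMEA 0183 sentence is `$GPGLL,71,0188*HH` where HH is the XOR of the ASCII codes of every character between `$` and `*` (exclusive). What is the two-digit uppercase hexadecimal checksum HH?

XOR the ASCII codes of the payload characters:
  'G' = 0x47 → acc = 0x47
  'P' = 0x50 → acc = 0x17
  'G' = 0x47 → acc = 0x50
  'L' = 0x4C → acc = 0x1C
  'L' = 0x4C → acc = 0x50
  ',' = 0x2C → acc = 0x7C
  '7' = 0x37 → acc = 0x4B
  '1' = 0x31 → acc = 0x7A
  ',' = 0x2C → acc = 0x56
  '0' = 0x30 → acc = 0x66
  '1' = 0x31 → acc = 0x57
  '8' = 0x38 → acc = 0x6F
  '8' = 0x38 → acc = 0x57
Checksum = 0x57.

57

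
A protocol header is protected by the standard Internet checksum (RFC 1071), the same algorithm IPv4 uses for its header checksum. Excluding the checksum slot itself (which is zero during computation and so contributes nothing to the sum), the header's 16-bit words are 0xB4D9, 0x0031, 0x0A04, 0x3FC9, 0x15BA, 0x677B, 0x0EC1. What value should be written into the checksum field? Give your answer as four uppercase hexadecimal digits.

7531

One's-complement addition (fold any carry out of bit 15 back into bit 0):
  0xB4D9 + 0x0031 = 0x0B50A
  0xB50A + 0x0A04 = 0x0BF0E
  0xBF0E + 0x3FC9 = 0x0FED7
  0xFED7 + 0x15BA = 0x11491 → wrap carry → 0x1492
  0x1492 + 0x677B = 0x07C0D
  0x7C0D + 0x0EC1 = 0x08ACE
One's-complement sum = 0x8ACE.
Checksum = ~0x8ACE & 0xFFFF = 0x7531.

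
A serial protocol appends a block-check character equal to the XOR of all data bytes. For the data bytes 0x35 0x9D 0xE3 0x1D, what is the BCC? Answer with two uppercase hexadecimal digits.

XOR the bytes together:
  start with 0x35
  0x35 ⊕ 0x9D = 0xA8
  0xA8 ⊕ 0xE3 = 0x4B
  0x4B ⊕ 0x1D = 0x56

56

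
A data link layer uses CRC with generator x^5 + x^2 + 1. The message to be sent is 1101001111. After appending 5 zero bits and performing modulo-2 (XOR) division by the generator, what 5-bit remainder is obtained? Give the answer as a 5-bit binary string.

10000

Append 5 zeros: 110100111100000. Divide by 100101 (XOR where the leading bit is 1):
  pos 0: 110100 XOR 100101 = 010001
  pos 1: 100011 XOR 100101 = 000110
  pos 4: 110111 XOR 100101 = 010010
  pos 5: 100100 XOR 100101 = 000001
Remainder (last 5 bits) = 10000. This is the CRC / FCS.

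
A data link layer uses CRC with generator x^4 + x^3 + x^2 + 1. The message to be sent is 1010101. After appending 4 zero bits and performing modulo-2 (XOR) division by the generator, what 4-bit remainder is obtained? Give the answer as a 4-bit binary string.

1001

Append 4 zeros: 10101010000. Divide by 11101 (XOR where the leading bit is 1):
  pos 0: 10101 XOR 11101 = 01000
  pos 1: 10000 XOR 11101 = 01101
  pos 2: 11011 XOR 11101 = 00110
  pos 4: 11000 XOR 11101 = 00101
  pos 6: 10100 XOR 11101 = 01001
Remainder (last 4 bits) = 1001. This is the CRC / FCS.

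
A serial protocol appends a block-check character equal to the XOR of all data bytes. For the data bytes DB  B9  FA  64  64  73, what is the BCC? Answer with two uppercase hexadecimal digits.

XOR the bytes together:
  start with 0xDB
  0xDB ⊕ 0xB9 = 0x62
  0x62 ⊕ 0xFA = 0x98
  0x98 ⊕ 0x64 = 0xFC
  0xFC ⊕ 0x64 = 0x98
  0x98 ⊕ 0x73 = 0xEB

EB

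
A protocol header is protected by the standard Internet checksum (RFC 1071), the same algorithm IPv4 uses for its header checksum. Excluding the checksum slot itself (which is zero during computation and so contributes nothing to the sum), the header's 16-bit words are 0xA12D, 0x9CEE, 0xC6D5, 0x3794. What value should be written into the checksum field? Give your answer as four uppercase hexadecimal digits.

One's-complement addition (fold any carry out of bit 15 back into bit 0):
  0xA12D + 0x9CEE = 0x13E1B → wrap carry → 0x3E1C
  0x3E1C + 0xC6D5 = 0x104F1 → wrap carry → 0x04F2
  0x04F2 + 0x3794 = 0x03C86
One's-complement sum = 0x3C86.
Checksum = ~0x3C86 & 0xFFFF = 0xC379.

C379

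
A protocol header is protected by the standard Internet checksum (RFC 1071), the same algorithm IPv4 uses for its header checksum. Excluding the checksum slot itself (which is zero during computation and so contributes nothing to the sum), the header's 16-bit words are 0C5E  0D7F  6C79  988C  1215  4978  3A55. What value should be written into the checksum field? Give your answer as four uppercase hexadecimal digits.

4B3A

One's-complement addition (fold any carry out of bit 15 back into bit 0):
  0x0C5E + 0x0D7F = 0x019DD
  0x19DD + 0x6C79 = 0x08656
  0x8656 + 0x988C = 0x11EE2 → wrap carry → 0x1EE3
  0x1EE3 + 0x1215 = 0x030F8
  0x30F8 + 0x4978 = 0x07A70
  0x7A70 + 0x3A55 = 0x0B4C5
One's-complement sum = 0xB4C5.
Checksum = ~0xB4C5 & 0xFFFF = 0x4B3A.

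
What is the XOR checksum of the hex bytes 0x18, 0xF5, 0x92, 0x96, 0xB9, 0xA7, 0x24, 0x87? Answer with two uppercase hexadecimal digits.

54

XOR the bytes together:
  start with 0x18
  0x18 ⊕ 0xF5 = 0xED
  0xED ⊕ 0x92 = 0x7F
  0x7F ⊕ 0x96 = 0xE9
  0xE9 ⊕ 0xB9 = 0x50
  0x50 ⊕ 0xA7 = 0xF7
  0xF7 ⊕ 0x24 = 0xD3
  0xD3 ⊕ 0x87 = 0x54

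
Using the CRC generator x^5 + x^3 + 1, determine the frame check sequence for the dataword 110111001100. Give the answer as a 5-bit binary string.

11001

Append 5 zeros: 11011100110000000. Divide by 101001 (XOR where the leading bit is 1):
  pos 0: 110111 XOR 101001 = 011110
  pos 1: 111100 XOR 101001 = 010101
  pos 2: 101010 XOR 101001 = 000011
  pos 6: 111100 XOR 101001 = 010101
  pos 7: 101010 XOR 101001 = 000011
  pos 11: 110000 XOR 101001 = 011001
Remainder (last 5 bits) = 11001. This is the CRC / FCS.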